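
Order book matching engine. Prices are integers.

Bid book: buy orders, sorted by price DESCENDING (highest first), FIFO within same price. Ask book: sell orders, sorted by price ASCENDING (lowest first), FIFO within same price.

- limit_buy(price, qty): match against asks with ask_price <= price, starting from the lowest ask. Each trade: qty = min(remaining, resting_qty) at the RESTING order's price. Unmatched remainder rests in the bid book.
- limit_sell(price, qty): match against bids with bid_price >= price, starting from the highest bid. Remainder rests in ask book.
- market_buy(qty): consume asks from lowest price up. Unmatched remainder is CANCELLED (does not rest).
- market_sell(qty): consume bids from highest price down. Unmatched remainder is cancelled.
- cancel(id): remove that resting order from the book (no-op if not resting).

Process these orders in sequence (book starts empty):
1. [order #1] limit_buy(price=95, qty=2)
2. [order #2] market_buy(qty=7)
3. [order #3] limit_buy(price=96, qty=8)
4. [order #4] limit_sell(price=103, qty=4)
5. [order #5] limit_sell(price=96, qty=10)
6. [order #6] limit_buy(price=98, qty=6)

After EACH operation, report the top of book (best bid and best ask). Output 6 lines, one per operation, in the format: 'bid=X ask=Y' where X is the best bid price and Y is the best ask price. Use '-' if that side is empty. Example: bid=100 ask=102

Answer: bid=95 ask=-
bid=95 ask=-
bid=96 ask=-
bid=96 ask=103
bid=95 ask=96
bid=98 ask=103

Derivation:
After op 1 [order #1] limit_buy(price=95, qty=2): fills=none; bids=[#1:2@95] asks=[-]
After op 2 [order #2] market_buy(qty=7): fills=none; bids=[#1:2@95] asks=[-]
After op 3 [order #3] limit_buy(price=96, qty=8): fills=none; bids=[#3:8@96 #1:2@95] asks=[-]
After op 4 [order #4] limit_sell(price=103, qty=4): fills=none; bids=[#3:8@96 #1:2@95] asks=[#4:4@103]
After op 5 [order #5] limit_sell(price=96, qty=10): fills=#3x#5:8@96; bids=[#1:2@95] asks=[#5:2@96 #4:4@103]
After op 6 [order #6] limit_buy(price=98, qty=6): fills=#6x#5:2@96; bids=[#6:4@98 #1:2@95] asks=[#4:4@103]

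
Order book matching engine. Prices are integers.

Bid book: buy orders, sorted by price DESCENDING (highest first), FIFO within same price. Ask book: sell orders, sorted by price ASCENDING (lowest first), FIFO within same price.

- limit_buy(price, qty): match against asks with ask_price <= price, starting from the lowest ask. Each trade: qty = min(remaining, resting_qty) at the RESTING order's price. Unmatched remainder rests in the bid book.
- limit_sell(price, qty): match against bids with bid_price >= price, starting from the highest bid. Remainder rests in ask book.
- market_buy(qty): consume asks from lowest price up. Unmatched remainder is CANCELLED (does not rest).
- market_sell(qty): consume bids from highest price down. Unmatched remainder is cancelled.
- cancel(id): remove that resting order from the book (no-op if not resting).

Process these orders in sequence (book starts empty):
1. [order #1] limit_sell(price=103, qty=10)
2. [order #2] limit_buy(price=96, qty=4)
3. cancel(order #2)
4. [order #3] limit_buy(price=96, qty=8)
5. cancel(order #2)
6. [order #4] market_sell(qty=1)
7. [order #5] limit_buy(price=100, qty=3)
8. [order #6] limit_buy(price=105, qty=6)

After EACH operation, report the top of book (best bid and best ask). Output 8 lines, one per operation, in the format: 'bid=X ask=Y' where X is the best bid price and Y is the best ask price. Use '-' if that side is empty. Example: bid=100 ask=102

Answer: bid=- ask=103
bid=96 ask=103
bid=- ask=103
bid=96 ask=103
bid=96 ask=103
bid=96 ask=103
bid=100 ask=103
bid=100 ask=103

Derivation:
After op 1 [order #1] limit_sell(price=103, qty=10): fills=none; bids=[-] asks=[#1:10@103]
After op 2 [order #2] limit_buy(price=96, qty=4): fills=none; bids=[#2:4@96] asks=[#1:10@103]
After op 3 cancel(order #2): fills=none; bids=[-] asks=[#1:10@103]
After op 4 [order #3] limit_buy(price=96, qty=8): fills=none; bids=[#3:8@96] asks=[#1:10@103]
After op 5 cancel(order #2): fills=none; bids=[#3:8@96] asks=[#1:10@103]
After op 6 [order #4] market_sell(qty=1): fills=#3x#4:1@96; bids=[#3:7@96] asks=[#1:10@103]
After op 7 [order #5] limit_buy(price=100, qty=3): fills=none; bids=[#5:3@100 #3:7@96] asks=[#1:10@103]
After op 8 [order #6] limit_buy(price=105, qty=6): fills=#6x#1:6@103; bids=[#5:3@100 #3:7@96] asks=[#1:4@103]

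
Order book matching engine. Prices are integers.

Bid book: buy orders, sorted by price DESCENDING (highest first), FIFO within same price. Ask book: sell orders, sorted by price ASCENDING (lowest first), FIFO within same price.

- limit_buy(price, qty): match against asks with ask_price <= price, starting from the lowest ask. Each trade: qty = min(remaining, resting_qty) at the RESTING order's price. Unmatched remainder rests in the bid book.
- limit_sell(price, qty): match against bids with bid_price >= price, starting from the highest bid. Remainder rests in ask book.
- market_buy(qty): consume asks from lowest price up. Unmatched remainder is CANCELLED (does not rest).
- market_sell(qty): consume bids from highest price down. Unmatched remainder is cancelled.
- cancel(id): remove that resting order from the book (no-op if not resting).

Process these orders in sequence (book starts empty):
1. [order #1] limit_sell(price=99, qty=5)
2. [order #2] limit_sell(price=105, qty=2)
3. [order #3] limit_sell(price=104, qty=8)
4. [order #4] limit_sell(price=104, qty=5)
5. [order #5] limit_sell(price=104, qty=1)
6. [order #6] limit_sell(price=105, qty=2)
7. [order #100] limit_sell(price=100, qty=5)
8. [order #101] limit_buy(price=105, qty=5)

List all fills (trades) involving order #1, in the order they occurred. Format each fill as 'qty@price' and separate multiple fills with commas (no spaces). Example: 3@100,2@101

Answer: 5@99

Derivation:
After op 1 [order #1] limit_sell(price=99, qty=5): fills=none; bids=[-] asks=[#1:5@99]
After op 2 [order #2] limit_sell(price=105, qty=2): fills=none; bids=[-] asks=[#1:5@99 #2:2@105]
After op 3 [order #3] limit_sell(price=104, qty=8): fills=none; bids=[-] asks=[#1:5@99 #3:8@104 #2:2@105]
After op 4 [order #4] limit_sell(price=104, qty=5): fills=none; bids=[-] asks=[#1:5@99 #3:8@104 #4:5@104 #2:2@105]
After op 5 [order #5] limit_sell(price=104, qty=1): fills=none; bids=[-] asks=[#1:5@99 #3:8@104 #4:5@104 #5:1@104 #2:2@105]
After op 6 [order #6] limit_sell(price=105, qty=2): fills=none; bids=[-] asks=[#1:5@99 #3:8@104 #4:5@104 #5:1@104 #2:2@105 #6:2@105]
After op 7 [order #100] limit_sell(price=100, qty=5): fills=none; bids=[-] asks=[#1:5@99 #100:5@100 #3:8@104 #4:5@104 #5:1@104 #2:2@105 #6:2@105]
After op 8 [order #101] limit_buy(price=105, qty=5): fills=#101x#1:5@99; bids=[-] asks=[#100:5@100 #3:8@104 #4:5@104 #5:1@104 #2:2@105 #6:2@105]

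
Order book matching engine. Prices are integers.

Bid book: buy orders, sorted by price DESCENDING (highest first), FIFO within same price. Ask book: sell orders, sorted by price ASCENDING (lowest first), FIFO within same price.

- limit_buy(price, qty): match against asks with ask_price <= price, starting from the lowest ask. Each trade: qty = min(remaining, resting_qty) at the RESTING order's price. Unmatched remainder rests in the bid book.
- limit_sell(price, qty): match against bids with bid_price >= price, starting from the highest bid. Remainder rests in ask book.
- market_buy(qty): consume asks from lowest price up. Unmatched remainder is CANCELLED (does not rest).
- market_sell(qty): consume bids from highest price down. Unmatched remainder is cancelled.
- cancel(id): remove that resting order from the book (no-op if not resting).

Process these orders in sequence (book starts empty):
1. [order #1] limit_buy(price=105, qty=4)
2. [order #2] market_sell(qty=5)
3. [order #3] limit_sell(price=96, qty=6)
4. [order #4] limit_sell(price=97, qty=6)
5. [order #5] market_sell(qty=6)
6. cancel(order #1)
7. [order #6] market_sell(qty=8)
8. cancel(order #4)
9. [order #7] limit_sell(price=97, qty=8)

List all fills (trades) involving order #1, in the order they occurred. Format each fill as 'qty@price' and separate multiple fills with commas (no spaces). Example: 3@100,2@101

After op 1 [order #1] limit_buy(price=105, qty=4): fills=none; bids=[#1:4@105] asks=[-]
After op 2 [order #2] market_sell(qty=5): fills=#1x#2:4@105; bids=[-] asks=[-]
After op 3 [order #3] limit_sell(price=96, qty=6): fills=none; bids=[-] asks=[#3:6@96]
After op 4 [order #4] limit_sell(price=97, qty=6): fills=none; bids=[-] asks=[#3:6@96 #4:6@97]
After op 5 [order #5] market_sell(qty=6): fills=none; bids=[-] asks=[#3:6@96 #4:6@97]
After op 6 cancel(order #1): fills=none; bids=[-] asks=[#3:6@96 #4:6@97]
After op 7 [order #6] market_sell(qty=8): fills=none; bids=[-] asks=[#3:6@96 #4:6@97]
After op 8 cancel(order #4): fills=none; bids=[-] asks=[#3:6@96]
After op 9 [order #7] limit_sell(price=97, qty=8): fills=none; bids=[-] asks=[#3:6@96 #7:8@97]

Answer: 4@105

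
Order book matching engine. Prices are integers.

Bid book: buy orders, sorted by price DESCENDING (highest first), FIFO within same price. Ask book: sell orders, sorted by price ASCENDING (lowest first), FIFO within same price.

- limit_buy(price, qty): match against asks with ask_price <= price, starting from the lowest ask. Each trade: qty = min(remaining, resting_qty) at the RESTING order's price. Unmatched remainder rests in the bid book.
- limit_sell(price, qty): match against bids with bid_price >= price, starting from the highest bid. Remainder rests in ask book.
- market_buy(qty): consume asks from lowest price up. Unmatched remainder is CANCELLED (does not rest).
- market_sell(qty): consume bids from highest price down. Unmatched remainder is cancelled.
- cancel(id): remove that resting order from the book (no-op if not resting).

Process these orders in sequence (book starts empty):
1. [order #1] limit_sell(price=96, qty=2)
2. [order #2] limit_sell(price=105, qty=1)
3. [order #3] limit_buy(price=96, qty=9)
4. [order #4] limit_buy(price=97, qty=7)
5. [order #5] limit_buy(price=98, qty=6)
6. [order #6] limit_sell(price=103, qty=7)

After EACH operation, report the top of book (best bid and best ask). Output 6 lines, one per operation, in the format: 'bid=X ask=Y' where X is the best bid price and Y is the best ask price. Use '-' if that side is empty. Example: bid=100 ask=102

Answer: bid=- ask=96
bid=- ask=96
bid=96 ask=105
bid=97 ask=105
bid=98 ask=105
bid=98 ask=103

Derivation:
After op 1 [order #1] limit_sell(price=96, qty=2): fills=none; bids=[-] asks=[#1:2@96]
After op 2 [order #2] limit_sell(price=105, qty=1): fills=none; bids=[-] asks=[#1:2@96 #2:1@105]
After op 3 [order #3] limit_buy(price=96, qty=9): fills=#3x#1:2@96; bids=[#3:7@96] asks=[#2:1@105]
After op 4 [order #4] limit_buy(price=97, qty=7): fills=none; bids=[#4:7@97 #3:7@96] asks=[#2:1@105]
After op 5 [order #5] limit_buy(price=98, qty=6): fills=none; bids=[#5:6@98 #4:7@97 #3:7@96] asks=[#2:1@105]
After op 6 [order #6] limit_sell(price=103, qty=7): fills=none; bids=[#5:6@98 #4:7@97 #3:7@96] asks=[#6:7@103 #2:1@105]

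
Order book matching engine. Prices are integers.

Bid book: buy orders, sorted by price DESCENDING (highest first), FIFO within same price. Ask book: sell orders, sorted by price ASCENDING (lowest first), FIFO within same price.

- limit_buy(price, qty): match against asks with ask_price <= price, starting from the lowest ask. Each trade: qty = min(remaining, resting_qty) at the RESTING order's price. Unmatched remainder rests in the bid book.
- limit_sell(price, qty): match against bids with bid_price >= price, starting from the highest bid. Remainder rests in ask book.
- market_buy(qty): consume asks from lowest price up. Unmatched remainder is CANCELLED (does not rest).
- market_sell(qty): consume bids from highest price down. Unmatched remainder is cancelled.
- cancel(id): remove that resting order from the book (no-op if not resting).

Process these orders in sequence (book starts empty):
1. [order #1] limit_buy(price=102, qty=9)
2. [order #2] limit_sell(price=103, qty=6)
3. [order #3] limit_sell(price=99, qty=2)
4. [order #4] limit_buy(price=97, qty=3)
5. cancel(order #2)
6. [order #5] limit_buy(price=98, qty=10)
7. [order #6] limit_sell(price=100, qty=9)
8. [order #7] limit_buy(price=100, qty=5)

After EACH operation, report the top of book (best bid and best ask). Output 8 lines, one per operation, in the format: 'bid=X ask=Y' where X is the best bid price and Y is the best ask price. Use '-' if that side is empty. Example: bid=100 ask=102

After op 1 [order #1] limit_buy(price=102, qty=9): fills=none; bids=[#1:9@102] asks=[-]
After op 2 [order #2] limit_sell(price=103, qty=6): fills=none; bids=[#1:9@102] asks=[#2:6@103]
After op 3 [order #3] limit_sell(price=99, qty=2): fills=#1x#3:2@102; bids=[#1:7@102] asks=[#2:6@103]
After op 4 [order #4] limit_buy(price=97, qty=3): fills=none; bids=[#1:7@102 #4:3@97] asks=[#2:6@103]
After op 5 cancel(order #2): fills=none; bids=[#1:7@102 #4:3@97] asks=[-]
After op 6 [order #5] limit_buy(price=98, qty=10): fills=none; bids=[#1:7@102 #5:10@98 #4:3@97] asks=[-]
After op 7 [order #6] limit_sell(price=100, qty=9): fills=#1x#6:7@102; bids=[#5:10@98 #4:3@97] asks=[#6:2@100]
After op 8 [order #7] limit_buy(price=100, qty=5): fills=#7x#6:2@100; bids=[#7:3@100 #5:10@98 #4:3@97] asks=[-]

Answer: bid=102 ask=-
bid=102 ask=103
bid=102 ask=103
bid=102 ask=103
bid=102 ask=-
bid=102 ask=-
bid=98 ask=100
bid=100 ask=-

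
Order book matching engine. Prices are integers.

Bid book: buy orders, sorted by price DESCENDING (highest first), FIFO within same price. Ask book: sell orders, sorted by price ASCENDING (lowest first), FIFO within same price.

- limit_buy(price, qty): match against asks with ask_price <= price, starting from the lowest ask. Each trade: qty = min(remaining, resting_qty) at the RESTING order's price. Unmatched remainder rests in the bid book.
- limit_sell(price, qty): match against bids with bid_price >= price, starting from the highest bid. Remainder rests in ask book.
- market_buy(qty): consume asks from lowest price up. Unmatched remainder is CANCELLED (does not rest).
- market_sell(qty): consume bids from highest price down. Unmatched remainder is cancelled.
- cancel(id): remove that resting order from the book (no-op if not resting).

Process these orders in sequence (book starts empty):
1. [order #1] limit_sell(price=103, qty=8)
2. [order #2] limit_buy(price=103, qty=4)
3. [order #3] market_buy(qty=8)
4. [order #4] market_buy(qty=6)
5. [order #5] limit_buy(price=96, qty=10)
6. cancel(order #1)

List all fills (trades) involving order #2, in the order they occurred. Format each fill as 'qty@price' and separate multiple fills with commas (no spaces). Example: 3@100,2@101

Answer: 4@103

Derivation:
After op 1 [order #1] limit_sell(price=103, qty=8): fills=none; bids=[-] asks=[#1:8@103]
After op 2 [order #2] limit_buy(price=103, qty=4): fills=#2x#1:4@103; bids=[-] asks=[#1:4@103]
After op 3 [order #3] market_buy(qty=8): fills=#3x#1:4@103; bids=[-] asks=[-]
After op 4 [order #4] market_buy(qty=6): fills=none; bids=[-] asks=[-]
After op 5 [order #5] limit_buy(price=96, qty=10): fills=none; bids=[#5:10@96] asks=[-]
After op 6 cancel(order #1): fills=none; bids=[#5:10@96] asks=[-]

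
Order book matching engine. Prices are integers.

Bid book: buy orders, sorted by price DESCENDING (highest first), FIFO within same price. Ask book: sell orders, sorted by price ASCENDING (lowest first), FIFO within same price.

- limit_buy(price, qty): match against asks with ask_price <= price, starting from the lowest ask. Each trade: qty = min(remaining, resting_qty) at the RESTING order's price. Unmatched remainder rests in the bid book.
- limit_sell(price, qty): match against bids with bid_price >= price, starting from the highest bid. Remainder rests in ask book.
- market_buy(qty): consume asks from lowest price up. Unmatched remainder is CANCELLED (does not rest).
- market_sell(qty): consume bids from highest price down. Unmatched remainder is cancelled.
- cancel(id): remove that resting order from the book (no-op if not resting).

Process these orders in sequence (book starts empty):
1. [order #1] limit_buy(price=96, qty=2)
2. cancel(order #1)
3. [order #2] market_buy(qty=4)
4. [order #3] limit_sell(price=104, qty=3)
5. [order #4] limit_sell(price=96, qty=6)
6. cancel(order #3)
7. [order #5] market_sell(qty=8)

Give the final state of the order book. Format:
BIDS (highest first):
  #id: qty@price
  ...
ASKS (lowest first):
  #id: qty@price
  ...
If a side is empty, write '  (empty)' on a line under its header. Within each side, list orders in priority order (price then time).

Answer: BIDS (highest first):
  (empty)
ASKS (lowest first):
  #4: 6@96

Derivation:
After op 1 [order #1] limit_buy(price=96, qty=2): fills=none; bids=[#1:2@96] asks=[-]
After op 2 cancel(order #1): fills=none; bids=[-] asks=[-]
After op 3 [order #2] market_buy(qty=4): fills=none; bids=[-] asks=[-]
After op 4 [order #3] limit_sell(price=104, qty=3): fills=none; bids=[-] asks=[#3:3@104]
After op 5 [order #4] limit_sell(price=96, qty=6): fills=none; bids=[-] asks=[#4:6@96 #3:3@104]
After op 6 cancel(order #3): fills=none; bids=[-] asks=[#4:6@96]
After op 7 [order #5] market_sell(qty=8): fills=none; bids=[-] asks=[#4:6@96]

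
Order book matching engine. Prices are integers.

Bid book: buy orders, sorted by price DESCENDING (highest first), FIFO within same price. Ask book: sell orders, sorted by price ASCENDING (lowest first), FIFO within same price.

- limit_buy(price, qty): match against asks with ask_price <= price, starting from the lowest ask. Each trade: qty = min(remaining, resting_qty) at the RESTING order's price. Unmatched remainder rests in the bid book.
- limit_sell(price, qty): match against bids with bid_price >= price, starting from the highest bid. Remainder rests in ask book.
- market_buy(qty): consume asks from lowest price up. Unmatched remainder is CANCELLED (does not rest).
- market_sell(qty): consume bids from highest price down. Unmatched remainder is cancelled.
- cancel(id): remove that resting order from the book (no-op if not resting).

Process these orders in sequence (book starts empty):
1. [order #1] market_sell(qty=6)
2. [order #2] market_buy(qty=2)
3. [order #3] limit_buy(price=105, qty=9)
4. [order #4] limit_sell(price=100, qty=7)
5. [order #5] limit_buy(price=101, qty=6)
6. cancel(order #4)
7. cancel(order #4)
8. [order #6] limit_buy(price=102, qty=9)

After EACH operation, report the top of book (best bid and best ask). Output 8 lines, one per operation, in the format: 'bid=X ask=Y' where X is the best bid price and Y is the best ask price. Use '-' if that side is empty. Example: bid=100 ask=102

After op 1 [order #1] market_sell(qty=6): fills=none; bids=[-] asks=[-]
After op 2 [order #2] market_buy(qty=2): fills=none; bids=[-] asks=[-]
After op 3 [order #3] limit_buy(price=105, qty=9): fills=none; bids=[#3:9@105] asks=[-]
After op 4 [order #4] limit_sell(price=100, qty=7): fills=#3x#4:7@105; bids=[#3:2@105] asks=[-]
After op 5 [order #5] limit_buy(price=101, qty=6): fills=none; bids=[#3:2@105 #5:6@101] asks=[-]
After op 6 cancel(order #4): fills=none; bids=[#3:2@105 #5:6@101] asks=[-]
After op 7 cancel(order #4): fills=none; bids=[#3:2@105 #5:6@101] asks=[-]
After op 8 [order #6] limit_buy(price=102, qty=9): fills=none; bids=[#3:2@105 #6:9@102 #5:6@101] asks=[-]

Answer: bid=- ask=-
bid=- ask=-
bid=105 ask=-
bid=105 ask=-
bid=105 ask=-
bid=105 ask=-
bid=105 ask=-
bid=105 ask=-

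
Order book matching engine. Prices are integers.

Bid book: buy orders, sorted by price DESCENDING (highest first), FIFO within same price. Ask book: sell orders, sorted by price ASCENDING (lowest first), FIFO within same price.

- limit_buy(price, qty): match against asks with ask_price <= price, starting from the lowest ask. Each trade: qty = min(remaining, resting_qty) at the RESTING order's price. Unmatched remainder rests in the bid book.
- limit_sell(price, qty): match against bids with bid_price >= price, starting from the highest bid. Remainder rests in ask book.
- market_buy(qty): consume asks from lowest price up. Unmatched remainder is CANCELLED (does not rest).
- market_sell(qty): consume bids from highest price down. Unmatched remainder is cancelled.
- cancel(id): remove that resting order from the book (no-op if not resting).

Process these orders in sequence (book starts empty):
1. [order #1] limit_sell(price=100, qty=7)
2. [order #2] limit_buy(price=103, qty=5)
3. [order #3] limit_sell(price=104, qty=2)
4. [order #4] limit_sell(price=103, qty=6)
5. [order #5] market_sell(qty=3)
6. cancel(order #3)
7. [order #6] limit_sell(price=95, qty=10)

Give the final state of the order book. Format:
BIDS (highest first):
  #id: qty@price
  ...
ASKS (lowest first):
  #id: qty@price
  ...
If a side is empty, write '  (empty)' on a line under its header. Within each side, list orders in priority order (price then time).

Answer: BIDS (highest first):
  (empty)
ASKS (lowest first):
  #6: 10@95
  #1: 2@100
  #4: 6@103

Derivation:
After op 1 [order #1] limit_sell(price=100, qty=7): fills=none; bids=[-] asks=[#1:7@100]
After op 2 [order #2] limit_buy(price=103, qty=5): fills=#2x#1:5@100; bids=[-] asks=[#1:2@100]
After op 3 [order #3] limit_sell(price=104, qty=2): fills=none; bids=[-] asks=[#1:2@100 #3:2@104]
After op 4 [order #4] limit_sell(price=103, qty=6): fills=none; bids=[-] asks=[#1:2@100 #4:6@103 #3:2@104]
After op 5 [order #5] market_sell(qty=3): fills=none; bids=[-] asks=[#1:2@100 #4:6@103 #3:2@104]
After op 6 cancel(order #3): fills=none; bids=[-] asks=[#1:2@100 #4:6@103]
After op 7 [order #6] limit_sell(price=95, qty=10): fills=none; bids=[-] asks=[#6:10@95 #1:2@100 #4:6@103]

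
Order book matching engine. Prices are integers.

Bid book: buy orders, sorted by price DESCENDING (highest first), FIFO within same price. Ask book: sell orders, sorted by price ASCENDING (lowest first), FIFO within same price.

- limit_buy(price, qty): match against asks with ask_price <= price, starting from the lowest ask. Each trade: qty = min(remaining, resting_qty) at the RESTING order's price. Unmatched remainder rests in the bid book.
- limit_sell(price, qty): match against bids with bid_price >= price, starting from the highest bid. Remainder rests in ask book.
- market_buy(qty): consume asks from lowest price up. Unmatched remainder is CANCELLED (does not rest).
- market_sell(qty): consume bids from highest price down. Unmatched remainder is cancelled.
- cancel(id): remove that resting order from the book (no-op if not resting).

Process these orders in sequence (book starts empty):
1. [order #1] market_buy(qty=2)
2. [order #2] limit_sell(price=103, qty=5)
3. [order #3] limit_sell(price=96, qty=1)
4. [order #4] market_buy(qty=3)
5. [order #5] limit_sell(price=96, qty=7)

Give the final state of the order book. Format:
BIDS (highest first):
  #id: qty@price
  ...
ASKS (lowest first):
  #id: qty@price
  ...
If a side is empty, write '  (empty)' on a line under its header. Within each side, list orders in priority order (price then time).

Answer: BIDS (highest first):
  (empty)
ASKS (lowest first):
  #5: 7@96
  #2: 3@103

Derivation:
After op 1 [order #1] market_buy(qty=2): fills=none; bids=[-] asks=[-]
After op 2 [order #2] limit_sell(price=103, qty=5): fills=none; bids=[-] asks=[#2:5@103]
After op 3 [order #3] limit_sell(price=96, qty=1): fills=none; bids=[-] asks=[#3:1@96 #2:5@103]
After op 4 [order #4] market_buy(qty=3): fills=#4x#3:1@96 #4x#2:2@103; bids=[-] asks=[#2:3@103]
After op 5 [order #5] limit_sell(price=96, qty=7): fills=none; bids=[-] asks=[#5:7@96 #2:3@103]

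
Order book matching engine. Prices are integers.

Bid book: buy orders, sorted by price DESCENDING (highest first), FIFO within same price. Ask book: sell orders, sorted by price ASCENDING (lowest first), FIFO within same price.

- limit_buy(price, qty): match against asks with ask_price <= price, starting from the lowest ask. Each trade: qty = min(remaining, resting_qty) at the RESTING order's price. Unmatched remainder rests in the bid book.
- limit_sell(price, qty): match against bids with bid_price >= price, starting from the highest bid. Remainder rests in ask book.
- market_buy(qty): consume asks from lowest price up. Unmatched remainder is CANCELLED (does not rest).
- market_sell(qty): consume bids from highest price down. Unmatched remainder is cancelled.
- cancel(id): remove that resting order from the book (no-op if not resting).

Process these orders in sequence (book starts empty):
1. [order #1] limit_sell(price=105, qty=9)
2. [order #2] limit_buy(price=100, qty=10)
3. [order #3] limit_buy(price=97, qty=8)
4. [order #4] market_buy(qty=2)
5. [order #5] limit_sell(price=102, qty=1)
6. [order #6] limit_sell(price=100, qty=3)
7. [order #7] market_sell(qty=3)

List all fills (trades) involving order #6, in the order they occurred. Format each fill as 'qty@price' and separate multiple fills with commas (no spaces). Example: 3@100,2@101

After op 1 [order #1] limit_sell(price=105, qty=9): fills=none; bids=[-] asks=[#1:9@105]
After op 2 [order #2] limit_buy(price=100, qty=10): fills=none; bids=[#2:10@100] asks=[#1:9@105]
After op 3 [order #3] limit_buy(price=97, qty=8): fills=none; bids=[#2:10@100 #3:8@97] asks=[#1:9@105]
After op 4 [order #4] market_buy(qty=2): fills=#4x#1:2@105; bids=[#2:10@100 #3:8@97] asks=[#1:7@105]
After op 5 [order #5] limit_sell(price=102, qty=1): fills=none; bids=[#2:10@100 #3:8@97] asks=[#5:1@102 #1:7@105]
After op 6 [order #6] limit_sell(price=100, qty=3): fills=#2x#6:3@100; bids=[#2:7@100 #3:8@97] asks=[#5:1@102 #1:7@105]
After op 7 [order #7] market_sell(qty=3): fills=#2x#7:3@100; bids=[#2:4@100 #3:8@97] asks=[#5:1@102 #1:7@105]

Answer: 3@100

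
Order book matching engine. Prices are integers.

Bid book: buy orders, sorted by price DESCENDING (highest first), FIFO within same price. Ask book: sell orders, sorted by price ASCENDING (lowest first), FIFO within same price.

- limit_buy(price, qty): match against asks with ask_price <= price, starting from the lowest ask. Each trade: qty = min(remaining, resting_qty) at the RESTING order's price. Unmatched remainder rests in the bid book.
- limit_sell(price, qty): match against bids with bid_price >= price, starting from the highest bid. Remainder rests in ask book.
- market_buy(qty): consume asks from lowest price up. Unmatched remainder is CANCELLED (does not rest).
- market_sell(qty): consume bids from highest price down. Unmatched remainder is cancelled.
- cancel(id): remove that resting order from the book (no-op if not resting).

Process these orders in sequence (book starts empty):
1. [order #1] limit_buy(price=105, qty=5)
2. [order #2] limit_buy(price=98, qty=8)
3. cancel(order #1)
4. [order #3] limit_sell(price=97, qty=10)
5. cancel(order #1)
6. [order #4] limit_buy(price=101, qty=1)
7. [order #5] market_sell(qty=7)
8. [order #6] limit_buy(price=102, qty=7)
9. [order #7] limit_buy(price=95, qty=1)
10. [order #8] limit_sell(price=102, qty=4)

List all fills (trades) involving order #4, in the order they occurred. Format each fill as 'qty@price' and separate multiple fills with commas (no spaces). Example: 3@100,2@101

Answer: 1@97

Derivation:
After op 1 [order #1] limit_buy(price=105, qty=5): fills=none; bids=[#1:5@105] asks=[-]
After op 2 [order #2] limit_buy(price=98, qty=8): fills=none; bids=[#1:5@105 #2:8@98] asks=[-]
After op 3 cancel(order #1): fills=none; bids=[#2:8@98] asks=[-]
After op 4 [order #3] limit_sell(price=97, qty=10): fills=#2x#3:8@98; bids=[-] asks=[#3:2@97]
After op 5 cancel(order #1): fills=none; bids=[-] asks=[#3:2@97]
After op 6 [order #4] limit_buy(price=101, qty=1): fills=#4x#3:1@97; bids=[-] asks=[#3:1@97]
After op 7 [order #5] market_sell(qty=7): fills=none; bids=[-] asks=[#3:1@97]
After op 8 [order #6] limit_buy(price=102, qty=7): fills=#6x#3:1@97; bids=[#6:6@102] asks=[-]
After op 9 [order #7] limit_buy(price=95, qty=1): fills=none; bids=[#6:6@102 #7:1@95] asks=[-]
After op 10 [order #8] limit_sell(price=102, qty=4): fills=#6x#8:4@102; bids=[#6:2@102 #7:1@95] asks=[-]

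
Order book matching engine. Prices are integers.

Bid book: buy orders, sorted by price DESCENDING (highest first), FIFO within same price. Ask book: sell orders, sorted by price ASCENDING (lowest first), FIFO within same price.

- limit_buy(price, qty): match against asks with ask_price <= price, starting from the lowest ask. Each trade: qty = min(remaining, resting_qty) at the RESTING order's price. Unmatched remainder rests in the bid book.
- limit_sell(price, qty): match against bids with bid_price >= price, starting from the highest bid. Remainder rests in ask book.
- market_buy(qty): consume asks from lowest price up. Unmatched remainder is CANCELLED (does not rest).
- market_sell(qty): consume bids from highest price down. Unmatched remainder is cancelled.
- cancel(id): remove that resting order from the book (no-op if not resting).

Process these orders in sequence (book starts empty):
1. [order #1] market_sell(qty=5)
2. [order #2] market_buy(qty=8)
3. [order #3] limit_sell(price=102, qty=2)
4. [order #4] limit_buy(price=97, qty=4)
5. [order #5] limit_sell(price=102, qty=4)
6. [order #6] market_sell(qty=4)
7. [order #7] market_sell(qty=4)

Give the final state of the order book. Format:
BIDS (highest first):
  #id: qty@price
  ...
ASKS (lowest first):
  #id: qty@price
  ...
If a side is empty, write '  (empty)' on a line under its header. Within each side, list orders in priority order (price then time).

After op 1 [order #1] market_sell(qty=5): fills=none; bids=[-] asks=[-]
After op 2 [order #2] market_buy(qty=8): fills=none; bids=[-] asks=[-]
After op 3 [order #3] limit_sell(price=102, qty=2): fills=none; bids=[-] asks=[#3:2@102]
After op 4 [order #4] limit_buy(price=97, qty=4): fills=none; bids=[#4:4@97] asks=[#3:2@102]
After op 5 [order #5] limit_sell(price=102, qty=4): fills=none; bids=[#4:4@97] asks=[#3:2@102 #5:4@102]
After op 6 [order #6] market_sell(qty=4): fills=#4x#6:4@97; bids=[-] asks=[#3:2@102 #5:4@102]
After op 7 [order #7] market_sell(qty=4): fills=none; bids=[-] asks=[#3:2@102 #5:4@102]

Answer: BIDS (highest first):
  (empty)
ASKS (lowest first):
  #3: 2@102
  #5: 4@102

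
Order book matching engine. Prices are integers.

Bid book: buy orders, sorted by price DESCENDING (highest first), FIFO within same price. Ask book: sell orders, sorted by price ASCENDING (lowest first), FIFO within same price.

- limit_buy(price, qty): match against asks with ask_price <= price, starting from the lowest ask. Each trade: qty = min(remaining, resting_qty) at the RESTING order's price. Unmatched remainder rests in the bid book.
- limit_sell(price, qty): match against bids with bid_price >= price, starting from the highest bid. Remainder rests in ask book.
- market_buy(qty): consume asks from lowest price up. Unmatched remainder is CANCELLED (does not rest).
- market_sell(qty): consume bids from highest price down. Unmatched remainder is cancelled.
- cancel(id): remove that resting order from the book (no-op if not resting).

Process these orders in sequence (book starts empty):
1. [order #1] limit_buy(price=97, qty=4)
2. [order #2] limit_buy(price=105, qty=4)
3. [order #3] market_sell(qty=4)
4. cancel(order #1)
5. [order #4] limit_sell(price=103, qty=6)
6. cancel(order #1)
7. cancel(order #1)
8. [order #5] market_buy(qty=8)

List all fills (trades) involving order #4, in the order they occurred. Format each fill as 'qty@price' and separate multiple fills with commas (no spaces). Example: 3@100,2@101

After op 1 [order #1] limit_buy(price=97, qty=4): fills=none; bids=[#1:4@97] asks=[-]
After op 2 [order #2] limit_buy(price=105, qty=4): fills=none; bids=[#2:4@105 #1:4@97] asks=[-]
After op 3 [order #3] market_sell(qty=4): fills=#2x#3:4@105; bids=[#1:4@97] asks=[-]
After op 4 cancel(order #1): fills=none; bids=[-] asks=[-]
After op 5 [order #4] limit_sell(price=103, qty=6): fills=none; bids=[-] asks=[#4:6@103]
After op 6 cancel(order #1): fills=none; bids=[-] asks=[#4:6@103]
After op 7 cancel(order #1): fills=none; bids=[-] asks=[#4:6@103]
After op 8 [order #5] market_buy(qty=8): fills=#5x#4:6@103; bids=[-] asks=[-]

Answer: 6@103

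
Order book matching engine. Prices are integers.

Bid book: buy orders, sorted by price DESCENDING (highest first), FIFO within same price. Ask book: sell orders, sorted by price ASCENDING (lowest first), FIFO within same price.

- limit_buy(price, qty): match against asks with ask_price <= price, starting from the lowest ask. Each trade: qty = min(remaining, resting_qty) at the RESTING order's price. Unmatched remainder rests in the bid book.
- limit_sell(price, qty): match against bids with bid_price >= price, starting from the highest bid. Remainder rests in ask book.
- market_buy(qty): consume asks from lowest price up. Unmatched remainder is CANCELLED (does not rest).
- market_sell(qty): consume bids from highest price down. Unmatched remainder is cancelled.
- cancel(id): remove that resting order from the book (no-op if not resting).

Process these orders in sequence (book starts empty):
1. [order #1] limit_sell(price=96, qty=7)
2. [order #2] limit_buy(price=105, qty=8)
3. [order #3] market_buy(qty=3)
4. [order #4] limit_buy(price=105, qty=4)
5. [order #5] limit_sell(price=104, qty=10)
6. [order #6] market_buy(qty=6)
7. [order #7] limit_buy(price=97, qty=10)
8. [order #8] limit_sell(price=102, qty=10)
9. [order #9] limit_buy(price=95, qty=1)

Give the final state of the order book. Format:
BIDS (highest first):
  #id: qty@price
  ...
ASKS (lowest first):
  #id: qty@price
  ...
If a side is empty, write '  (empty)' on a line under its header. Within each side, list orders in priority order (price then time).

Answer: BIDS (highest first):
  #7: 10@97
  #9: 1@95
ASKS (lowest first):
  #8: 10@102

Derivation:
After op 1 [order #1] limit_sell(price=96, qty=7): fills=none; bids=[-] asks=[#1:7@96]
After op 2 [order #2] limit_buy(price=105, qty=8): fills=#2x#1:7@96; bids=[#2:1@105] asks=[-]
After op 3 [order #3] market_buy(qty=3): fills=none; bids=[#2:1@105] asks=[-]
After op 4 [order #4] limit_buy(price=105, qty=4): fills=none; bids=[#2:1@105 #4:4@105] asks=[-]
After op 5 [order #5] limit_sell(price=104, qty=10): fills=#2x#5:1@105 #4x#5:4@105; bids=[-] asks=[#5:5@104]
After op 6 [order #6] market_buy(qty=6): fills=#6x#5:5@104; bids=[-] asks=[-]
After op 7 [order #7] limit_buy(price=97, qty=10): fills=none; bids=[#7:10@97] asks=[-]
After op 8 [order #8] limit_sell(price=102, qty=10): fills=none; bids=[#7:10@97] asks=[#8:10@102]
After op 9 [order #9] limit_buy(price=95, qty=1): fills=none; bids=[#7:10@97 #9:1@95] asks=[#8:10@102]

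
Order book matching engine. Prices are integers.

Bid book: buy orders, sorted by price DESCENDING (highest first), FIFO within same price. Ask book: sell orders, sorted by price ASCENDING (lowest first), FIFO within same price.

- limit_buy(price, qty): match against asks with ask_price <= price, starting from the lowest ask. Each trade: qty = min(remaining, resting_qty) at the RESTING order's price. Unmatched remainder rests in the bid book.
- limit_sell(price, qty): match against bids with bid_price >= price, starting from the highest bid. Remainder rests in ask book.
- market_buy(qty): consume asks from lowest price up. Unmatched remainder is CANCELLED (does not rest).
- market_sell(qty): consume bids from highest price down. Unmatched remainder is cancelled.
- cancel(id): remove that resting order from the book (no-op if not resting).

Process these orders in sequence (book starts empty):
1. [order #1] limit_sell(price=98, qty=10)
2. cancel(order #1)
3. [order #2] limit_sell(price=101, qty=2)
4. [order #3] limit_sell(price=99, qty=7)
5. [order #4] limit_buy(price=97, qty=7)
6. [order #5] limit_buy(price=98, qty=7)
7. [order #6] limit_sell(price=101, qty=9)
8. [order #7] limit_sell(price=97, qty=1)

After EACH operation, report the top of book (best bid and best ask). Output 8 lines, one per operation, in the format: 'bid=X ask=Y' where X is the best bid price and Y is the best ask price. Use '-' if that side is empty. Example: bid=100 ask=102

Answer: bid=- ask=98
bid=- ask=-
bid=- ask=101
bid=- ask=99
bid=97 ask=99
bid=98 ask=99
bid=98 ask=99
bid=98 ask=99

Derivation:
After op 1 [order #1] limit_sell(price=98, qty=10): fills=none; bids=[-] asks=[#1:10@98]
After op 2 cancel(order #1): fills=none; bids=[-] asks=[-]
After op 3 [order #2] limit_sell(price=101, qty=2): fills=none; bids=[-] asks=[#2:2@101]
After op 4 [order #3] limit_sell(price=99, qty=7): fills=none; bids=[-] asks=[#3:7@99 #2:2@101]
After op 5 [order #4] limit_buy(price=97, qty=7): fills=none; bids=[#4:7@97] asks=[#3:7@99 #2:2@101]
After op 6 [order #5] limit_buy(price=98, qty=7): fills=none; bids=[#5:7@98 #4:7@97] asks=[#3:7@99 #2:2@101]
After op 7 [order #6] limit_sell(price=101, qty=9): fills=none; bids=[#5:7@98 #4:7@97] asks=[#3:7@99 #2:2@101 #6:9@101]
After op 8 [order #7] limit_sell(price=97, qty=1): fills=#5x#7:1@98; bids=[#5:6@98 #4:7@97] asks=[#3:7@99 #2:2@101 #6:9@101]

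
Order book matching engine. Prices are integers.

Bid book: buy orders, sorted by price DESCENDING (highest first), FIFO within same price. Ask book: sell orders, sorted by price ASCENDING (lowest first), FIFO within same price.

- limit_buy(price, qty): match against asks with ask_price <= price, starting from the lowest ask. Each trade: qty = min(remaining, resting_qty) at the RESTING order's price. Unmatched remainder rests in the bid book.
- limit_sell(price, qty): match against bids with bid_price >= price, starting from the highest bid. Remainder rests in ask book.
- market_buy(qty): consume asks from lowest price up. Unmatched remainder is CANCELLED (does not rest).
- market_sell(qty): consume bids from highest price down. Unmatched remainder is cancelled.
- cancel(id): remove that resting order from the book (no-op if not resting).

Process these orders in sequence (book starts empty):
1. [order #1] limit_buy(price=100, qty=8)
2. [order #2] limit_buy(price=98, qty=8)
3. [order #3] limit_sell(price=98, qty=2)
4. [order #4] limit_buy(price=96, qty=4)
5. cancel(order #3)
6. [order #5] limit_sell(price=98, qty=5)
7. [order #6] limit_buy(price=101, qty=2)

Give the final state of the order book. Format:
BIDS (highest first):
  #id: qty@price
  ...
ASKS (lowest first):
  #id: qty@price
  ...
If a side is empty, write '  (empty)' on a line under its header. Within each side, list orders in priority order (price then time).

After op 1 [order #1] limit_buy(price=100, qty=8): fills=none; bids=[#1:8@100] asks=[-]
After op 2 [order #2] limit_buy(price=98, qty=8): fills=none; bids=[#1:8@100 #2:8@98] asks=[-]
After op 3 [order #3] limit_sell(price=98, qty=2): fills=#1x#3:2@100; bids=[#1:6@100 #2:8@98] asks=[-]
After op 4 [order #4] limit_buy(price=96, qty=4): fills=none; bids=[#1:6@100 #2:8@98 #4:4@96] asks=[-]
After op 5 cancel(order #3): fills=none; bids=[#1:6@100 #2:8@98 #4:4@96] asks=[-]
After op 6 [order #5] limit_sell(price=98, qty=5): fills=#1x#5:5@100; bids=[#1:1@100 #2:8@98 #4:4@96] asks=[-]
After op 7 [order #6] limit_buy(price=101, qty=2): fills=none; bids=[#6:2@101 #1:1@100 #2:8@98 #4:4@96] asks=[-]

Answer: BIDS (highest first):
  #6: 2@101
  #1: 1@100
  #2: 8@98
  #4: 4@96
ASKS (lowest first):
  (empty)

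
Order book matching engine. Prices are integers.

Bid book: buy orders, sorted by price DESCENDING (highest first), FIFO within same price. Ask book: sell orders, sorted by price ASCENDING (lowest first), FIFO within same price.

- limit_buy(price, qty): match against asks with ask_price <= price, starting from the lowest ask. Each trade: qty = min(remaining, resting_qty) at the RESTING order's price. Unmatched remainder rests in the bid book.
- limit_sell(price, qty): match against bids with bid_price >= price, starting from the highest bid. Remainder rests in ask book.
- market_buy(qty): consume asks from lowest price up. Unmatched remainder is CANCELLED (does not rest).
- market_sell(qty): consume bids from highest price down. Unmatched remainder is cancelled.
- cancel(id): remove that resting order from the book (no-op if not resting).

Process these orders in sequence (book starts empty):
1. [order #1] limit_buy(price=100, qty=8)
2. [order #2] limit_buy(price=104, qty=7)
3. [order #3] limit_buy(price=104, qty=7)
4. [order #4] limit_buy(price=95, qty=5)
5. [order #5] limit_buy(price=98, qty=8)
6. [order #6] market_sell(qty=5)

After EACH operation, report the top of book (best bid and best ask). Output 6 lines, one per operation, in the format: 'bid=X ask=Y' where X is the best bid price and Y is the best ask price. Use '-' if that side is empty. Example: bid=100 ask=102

Answer: bid=100 ask=-
bid=104 ask=-
bid=104 ask=-
bid=104 ask=-
bid=104 ask=-
bid=104 ask=-

Derivation:
After op 1 [order #1] limit_buy(price=100, qty=8): fills=none; bids=[#1:8@100] asks=[-]
After op 2 [order #2] limit_buy(price=104, qty=7): fills=none; bids=[#2:7@104 #1:8@100] asks=[-]
After op 3 [order #3] limit_buy(price=104, qty=7): fills=none; bids=[#2:7@104 #3:7@104 #1:8@100] asks=[-]
After op 4 [order #4] limit_buy(price=95, qty=5): fills=none; bids=[#2:7@104 #3:7@104 #1:8@100 #4:5@95] asks=[-]
After op 5 [order #5] limit_buy(price=98, qty=8): fills=none; bids=[#2:7@104 #3:7@104 #1:8@100 #5:8@98 #4:5@95] asks=[-]
After op 6 [order #6] market_sell(qty=5): fills=#2x#6:5@104; bids=[#2:2@104 #3:7@104 #1:8@100 #5:8@98 #4:5@95] asks=[-]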